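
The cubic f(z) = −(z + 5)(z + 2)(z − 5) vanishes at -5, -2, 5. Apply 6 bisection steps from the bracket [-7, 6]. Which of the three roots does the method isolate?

5

z = -0.5 gives f = 37.125, positive; keep [-0.5, 6]
z = 2.75 gives f = 82.828125, positive; keep [2.75, 6]
z = 4.375 gives f = 37.353516, positive; keep [4.375, 6]
z = 5.1875 gives f = -13.7292, negative; keep [4.375, 5.1875]
z = 4.78125 gives f = 14.5095, positive; keep [4.78125, 5.1875]
z = 4.984375 gives f = 1.0896, positive; keep [4.984375, 5.1875]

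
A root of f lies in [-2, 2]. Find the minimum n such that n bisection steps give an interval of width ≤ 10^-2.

9

Width after n steps is 4/2^n. Need 2^n ≥ 4/10^-2 = 400.
2^8 = 256 < 400 ≤ 2^9 = 512, so n = 9.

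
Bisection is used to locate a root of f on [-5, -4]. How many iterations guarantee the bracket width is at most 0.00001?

Width after n steps is 1/2^n. Need 2^n ≥ 1/0.00001 = 100000.
2^16 = 65536 < 100000 ≤ 2^17 = 131072, so n = 17.

17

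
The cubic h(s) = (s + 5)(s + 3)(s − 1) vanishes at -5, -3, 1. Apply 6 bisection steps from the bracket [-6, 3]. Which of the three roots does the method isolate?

1

s = -1.5 gives h = -13.125, negative; keep [-1.5, 3]
s = 0.75 gives h = -5.390625, negative; keep [0.75, 3]
s = 1.875 gives h = 29.326172, positive; keep [0.75, 1.875]
s = 1.3125 gives h = 8.5071, positive; keep [0.75, 1.3125]
s = 1.03125 gives h = 0.7598, positive; keep [0.75, 1.03125]
s = 0.890625 gives h = -2.5067, negative; keep [0.890625, 1.03125]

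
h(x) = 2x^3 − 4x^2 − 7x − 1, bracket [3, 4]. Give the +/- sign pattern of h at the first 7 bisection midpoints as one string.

++-+-++

midpoint 3.5: h = 11.25 > 0 → [3, 3.5]
midpoint 3.25: h = 2.65625 > 0 → [3, 3.25]
midpoint 3.125: h = -0.902344 < 0 → [3.125, 3.25]
midpoint 3.1875: h = 0.8179 > 0 → [3.125, 3.1875]
midpoint 3.15625: h = -0.0568 < 0 → [3.15625, 3.1875]
midpoint 3.171875: h = 0.3769 > 0 → [3.15625, 3.171875]
midpoint 3.1640625: h = 0.1591 > 0 → [3.15625, 3.1640625]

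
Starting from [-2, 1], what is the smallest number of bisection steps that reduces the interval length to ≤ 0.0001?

15

Width after n steps is 3/2^n. Need 2^n ≥ 3/0.0001 = 30000.
2^14 = 16384 < 30000 ≤ 2^15 = 32768, so n = 15.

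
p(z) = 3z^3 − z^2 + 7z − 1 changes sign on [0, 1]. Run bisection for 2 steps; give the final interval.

[0, 0.25]

p(0.5) = 2.625 > 0, so the root lies in [0, 0.5]
p(0.25) = 0.734375 > 0, so the root lies in [0, 0.25]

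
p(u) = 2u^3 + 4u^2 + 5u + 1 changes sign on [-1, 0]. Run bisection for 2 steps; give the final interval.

[-0.25, 0]

u = -0.5 gives p = -0.75, negative; keep [-0.5, 0]
u = -0.25 gives p = -0.03125, negative; keep [-0.25, 0]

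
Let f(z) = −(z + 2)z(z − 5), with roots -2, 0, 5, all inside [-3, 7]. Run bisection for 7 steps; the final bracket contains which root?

5

m = 2, f(m) = 24 (+); new bracket [2, 7]
m = 4.5, f(m) = 14.625 (+); new bracket [4.5, 7]
m = 5.75, f(m) = -33.421875 (−); new bracket [4.5, 5.75]
m = 5.125, f(m) = -4.5645 (−); new bracket [4.5, 5.125]
m = 4.8125, f(m) = 6.1472 (+); new bracket [4.8125, 5.125]
m = 4.96875, f(m) = 1.0821 (+); new bracket [4.96875, 5.125]
m = 5.046875, f(m) = -1.6671 (−); new bracket [4.96875, 5.046875]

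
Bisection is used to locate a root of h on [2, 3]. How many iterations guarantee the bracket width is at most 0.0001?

14

Width after n steps is 1/2^n. Need 2^n ≥ 1/0.0001 = 10000.
2^13 = 8192 < 10000 ≤ 2^14 = 16384, so n = 14.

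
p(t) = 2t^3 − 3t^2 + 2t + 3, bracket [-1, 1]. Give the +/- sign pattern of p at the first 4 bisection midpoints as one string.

midpoint 0: p = 3 > 0 → [-1, 0]
midpoint -0.5: p = 1 > 0 → [-1, -0.5]
midpoint -0.75: p = -1.03125 < 0 → [-0.75, -0.5]
midpoint -0.625: p = 0.0898 > 0 → [-0.75, -0.625]

++-+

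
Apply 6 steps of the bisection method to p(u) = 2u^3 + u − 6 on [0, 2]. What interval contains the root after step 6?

[1.3125, 1.34375]

midpoint 1: p = -3 < 0 → [1, 2]
midpoint 1.5: p = 2.25 > 0 → [1, 1.5]
midpoint 1.25: p = -0.84375 < 0 → [1.25, 1.5]
midpoint 1.375: p = 0.5742 > 0 → [1.25, 1.375]
midpoint 1.3125: p = -0.1655 < 0 → [1.3125, 1.375]
midpoint 1.34375: p = 0.1965 > 0 → [1.3125, 1.34375]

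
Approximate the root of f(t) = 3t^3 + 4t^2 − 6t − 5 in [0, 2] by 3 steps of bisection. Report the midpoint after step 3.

midpoint 1: f = -4 < 0 → [1, 2]
midpoint 1.5: f = 5.125 > 0 → [1, 1.5]
midpoint 1.25: f = -0.390625 < 0 → [1.25, 1.5]

1.25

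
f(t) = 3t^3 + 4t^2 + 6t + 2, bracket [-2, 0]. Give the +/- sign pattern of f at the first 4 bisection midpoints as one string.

t = -1 gives f = -3, negative; keep [-1, 0]
t = -0.5 gives f = -0.375, negative; keep [-0.5, 0]
t = -0.25 gives f = 0.703125, positive; keep [-0.5, -0.25]
t = -0.375 gives f = 0.1543, positive; keep [-0.5, -0.375]

--++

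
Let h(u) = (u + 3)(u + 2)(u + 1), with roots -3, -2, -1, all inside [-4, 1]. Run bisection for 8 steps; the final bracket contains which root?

u = -1.5 gives h = -0.375, negative; keep [-1.5, 1]
u = -0.25 gives h = 3.609375, positive; keep [-1.5, -0.25]
u = -0.875 gives h = 0.298828, positive; keep [-1.5, -0.875]
u = -1.1875 gives h = -0.2761, negative; keep [-1.1875, -0.875]
u = -1.03125 gives h = -0.0596, negative; keep [-1.03125, -0.875]
u = -0.953125 gives h = 0.1004, positive; keep [-1.03125, -0.953125]
u = -0.9921875 gives h = 0.0158, positive; keep [-1.03125, -0.9921875]
u = -1.01171875 gives h = -0.023, negative; keep [-1.01171875, -0.9921875]

-1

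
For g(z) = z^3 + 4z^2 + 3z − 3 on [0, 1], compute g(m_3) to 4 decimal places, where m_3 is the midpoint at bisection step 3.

z = 0.5 gives g = -0.375, negative; keep [0.5, 1]
z = 0.75 gives g = 1.921875, positive; keep [0.5, 0.75]
z = 0.625 gives g = 0.681641, positive; keep [0.5, 0.625]

0.6816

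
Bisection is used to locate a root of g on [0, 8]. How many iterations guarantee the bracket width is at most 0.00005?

Width after n steps is 8/2^n. Need 2^n ≥ 8/0.00005 = 160000.
2^17 = 131072 < 160000 ≤ 2^18 = 262144, so n = 18.

18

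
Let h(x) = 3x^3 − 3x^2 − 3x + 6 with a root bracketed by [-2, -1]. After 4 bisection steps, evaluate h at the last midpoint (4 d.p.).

x = -1.5 gives h = -6.375, negative; keep [-1.5, -1]
x = -1.25 gives h = -0.796875, negative; keep [-1.25, -1]
x = -1.125 gives h = 1.306641, positive; keep [-1.25, -1.125]
x = -1.1875 gives h = 0.3083, positive; keep [-1.25, -1.1875]

0.3083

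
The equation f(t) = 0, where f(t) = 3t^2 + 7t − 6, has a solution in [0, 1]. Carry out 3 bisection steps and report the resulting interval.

m = 0.5, f(m) = -1.75 (−); new bracket [0.5, 1]
m = 0.75, f(m) = 0.9375 (+); new bracket [0.5, 0.75]
m = 0.625, f(m) = -0.453125 (−); new bracket [0.625, 0.75]

[0.625, 0.75]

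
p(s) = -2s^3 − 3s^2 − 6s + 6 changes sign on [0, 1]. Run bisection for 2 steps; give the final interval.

[0.5, 0.75]

m = 0.5, p(m) = 2 (+); new bracket [0.5, 1]
m = 0.75, p(m) = -1.03125 (−); new bracket [0.5, 0.75]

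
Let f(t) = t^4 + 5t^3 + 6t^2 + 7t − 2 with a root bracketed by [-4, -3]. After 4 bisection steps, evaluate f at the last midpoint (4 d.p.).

-1.4011

t = -3.5 gives f = -17.3125, negative; keep [-4, -3.5]
t = -3.75 gives f = -9.792969, negative; keep [-4, -3.75]
t = -3.875 gives f = -4.48999, negative; keep [-4, -3.875]
t = -3.9375 gives f = -1.4011, negative; keep [-4, -3.9375]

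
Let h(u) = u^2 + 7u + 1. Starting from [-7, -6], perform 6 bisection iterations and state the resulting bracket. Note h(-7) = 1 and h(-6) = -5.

midpoint -6.5: h = -2.25 < 0 → [-7, -6.5]
midpoint -6.75: h = -0.6875 < 0 → [-7, -6.75]
midpoint -6.875: h = 0.140625 > 0 → [-6.875, -6.75]
midpoint -6.8125: h = -0.2773 < 0 → [-6.875, -6.8125]
midpoint -6.84375: h = -0.0693 < 0 → [-6.875, -6.84375]
midpoint -6.859375: h = 0.0354 > 0 → [-6.859375, -6.84375]

[-6.859375, -6.84375]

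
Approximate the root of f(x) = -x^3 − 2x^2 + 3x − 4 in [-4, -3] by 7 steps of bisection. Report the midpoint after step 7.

midpoint -3.5: f = 3.875 > 0 → [-3.5, -3]
midpoint -3.25: f = -0.546875 < 0 → [-3.5, -3.25]
midpoint -3.375: f = 1.537109 > 0 → [-3.375, -3.25]
midpoint -3.3125: f = 0.4641 > 0 → [-3.3125, -3.25]
midpoint -3.28125: f = -0.049 < 0 → [-3.3125, -3.28125]
midpoint -3.296875: f = 0.2056 > 0 → [-3.296875, -3.28125]
midpoint -3.2890625: f = 0.0778 > 0 → [-3.2890625, -3.28125]

-3.2890625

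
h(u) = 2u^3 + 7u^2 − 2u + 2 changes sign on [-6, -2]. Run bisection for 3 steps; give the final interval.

h(-4) = -6 < 0, so the root lies in [-4, -2]
h(-3) = 17 > 0, so the root lies in [-4, -3]
h(-3.5) = 9 > 0, so the root lies in [-4, -3.5]

[-4, -3.5]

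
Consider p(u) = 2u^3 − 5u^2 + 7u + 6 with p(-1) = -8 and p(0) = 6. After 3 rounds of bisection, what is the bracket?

[-0.625, -0.5]

u = -0.5 gives p = 1, positive; keep [-1, -0.5]
u = -0.75 gives p = -2.90625, negative; keep [-0.75, -0.5]
u = -0.625 gives p = -0.816406, negative; keep [-0.625, -0.5]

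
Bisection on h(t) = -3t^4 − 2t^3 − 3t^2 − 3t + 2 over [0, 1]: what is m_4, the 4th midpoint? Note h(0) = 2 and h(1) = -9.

0.4375

h(0.5) = -0.6875 < 0, so the root lies in [0, 0.5]
h(0.25) = 1.019531 > 0, so the root lies in [0.25, 0.5]
h(0.375) = 0.28833 > 0, so the root lies in [0.375, 0.5]
h(0.4375) = -0.1641 < 0, so the root lies in [0.375, 0.4375]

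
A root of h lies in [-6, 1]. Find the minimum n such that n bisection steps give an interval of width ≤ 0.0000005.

Width after n steps is 7/2^n. Need 2^n ≥ 7/0.0000005 = 14000000.
2^23 = 8388608 < 14000000 ≤ 2^24 = 16777216, so n = 24.

24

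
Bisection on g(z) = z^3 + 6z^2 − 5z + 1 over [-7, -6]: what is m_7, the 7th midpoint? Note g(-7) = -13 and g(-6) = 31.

-6.7578125

midpoint -6.5: g = 12.375 > 0 → [-7, -6.5]
midpoint -6.75: g = 0.578125 > 0 → [-7, -6.75]
midpoint -6.875: g = -5.982422 < 0 → [-6.875, -6.75]
midpoint -6.8125: g = -2.6458 < 0 → [-6.8125, -6.75]
midpoint -6.78125: g = -1.0198 < 0 → [-6.78125, -6.75]
midpoint -6.765625: g = -0.2174 < 0 → [-6.765625, -6.75]
midpoint -6.7578125: g = 0.1813 > 0 → [-6.765625, -6.7578125]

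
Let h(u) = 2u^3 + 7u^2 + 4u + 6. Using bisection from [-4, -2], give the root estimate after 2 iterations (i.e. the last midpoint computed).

u = -3 gives h = 3, positive; keep [-4, -3]
u = -3.5 gives h = -8, negative; keep [-3.5, -3]

-3.5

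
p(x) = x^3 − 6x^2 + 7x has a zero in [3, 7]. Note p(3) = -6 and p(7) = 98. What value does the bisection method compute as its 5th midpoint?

4.375

x = 5 gives p = 10, positive; keep [3, 5]
x = 4 gives p = -4, negative; keep [4, 5]
x = 4.5 gives p = 1.125, positive; keep [4, 4.5]
x = 4.25 gives p = -1.8594, negative; keep [4.25, 4.5]
x = 4.375 gives p = -0.4785, negative; keep [4.375, 4.5]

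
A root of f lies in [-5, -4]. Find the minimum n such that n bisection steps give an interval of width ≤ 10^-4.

Width after n steps is 1/2^n. Need 2^n ≥ 1/10^-4 = 10000.
2^13 = 8192 < 10000 ≤ 2^14 = 16384, so n = 14.

14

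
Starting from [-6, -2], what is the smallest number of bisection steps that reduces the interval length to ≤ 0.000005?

20

Width after n steps is 4/2^n. Need 2^n ≥ 4/0.000005 = 800000.
2^19 = 524288 < 800000 ≤ 2^20 = 1048576, so n = 20.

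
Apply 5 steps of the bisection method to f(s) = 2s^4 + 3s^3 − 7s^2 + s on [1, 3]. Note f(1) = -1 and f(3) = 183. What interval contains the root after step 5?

[1.125, 1.1875]

s = 2 gives f = 30, positive; keep [1, 2]
s = 1.5 gives f = 6, positive; keep [1, 1.5]
s = 1.25 gives f = 1.054688, positive; keep [1, 1.25]
s = 1.125 gives f = -0.2593, negative; keep [1.125, 1.25]
s = 1.1875 gives f = 0.3172, positive; keep [1.125, 1.1875]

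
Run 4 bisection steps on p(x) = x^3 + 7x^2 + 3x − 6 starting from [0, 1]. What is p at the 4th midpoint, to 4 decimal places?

-0.3040

p(0.5) = -2.625 < 0, so the root lies in [0.5, 1]
p(0.75) = 0.609375 > 0, so the root lies in [0.5, 0.75]
p(0.625) = -1.146484 < 0, so the root lies in [0.625, 0.75]
p(0.6875) = -0.304 < 0, so the root lies in [0.6875, 0.75]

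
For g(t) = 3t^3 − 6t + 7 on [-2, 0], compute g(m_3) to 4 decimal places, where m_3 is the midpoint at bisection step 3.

m = -1, g(m) = 10 (+); new bracket [-2, -1]
m = -1.5, g(m) = 5.875 (+); new bracket [-2, -1.5]
m = -1.75, g(m) = 1.421875 (+); new bracket [-2, -1.75]

1.4219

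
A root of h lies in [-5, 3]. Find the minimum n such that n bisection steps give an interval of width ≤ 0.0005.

14

Width after n steps is 8/2^n. Need 2^n ≥ 8/0.0005 = 16000.
2^13 = 8192 < 16000 ≤ 2^14 = 16384, so n = 14.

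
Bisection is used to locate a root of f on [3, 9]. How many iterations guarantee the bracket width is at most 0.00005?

17

Width after n steps is 6/2^n. Need 2^n ≥ 6/0.00005 = 120000.
2^16 = 65536 < 120000 ≤ 2^17 = 131072, so n = 17.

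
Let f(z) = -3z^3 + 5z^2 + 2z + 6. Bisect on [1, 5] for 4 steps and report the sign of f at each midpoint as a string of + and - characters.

z = 3 gives f = -24, negative; keep [1, 3]
z = 2 gives f = 6, positive; keep [2, 3]
z = 2.5 gives f = -4.625, negative; keep [2, 2.5]
z = 2.25 gives f = 1.6406, positive; keep [2.25, 2.5]

-+-+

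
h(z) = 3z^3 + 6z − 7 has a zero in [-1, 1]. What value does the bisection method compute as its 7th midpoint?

0.859375

z = 0 gives h = -7, negative; keep [0, 1]
z = 0.5 gives h = -3.625, negative; keep [0.5, 1]
z = 0.75 gives h = -1.234375, negative; keep [0.75, 1]
z = 0.875 gives h = 0.2598, positive; keep [0.75, 0.875]
z = 0.8125 gives h = -0.5159, negative; keep [0.8125, 0.875]
z = 0.84375 gives h = -0.1355, negative; keep [0.84375, 0.875]
z = 0.859375 gives h = 0.0603, positive; keep [0.84375, 0.859375]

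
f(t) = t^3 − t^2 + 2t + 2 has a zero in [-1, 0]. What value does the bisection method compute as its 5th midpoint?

m = -0.5, f(m) = 0.625 (+); new bracket [-1, -0.5]
m = -0.75, f(m) = -0.484375 (−); new bracket [-0.75, -0.5]
m = -0.625, f(m) = 0.115234 (+); new bracket [-0.75, -0.625]
m = -0.6875, f(m) = -0.1726 (−); new bracket [-0.6875, -0.625]
m = -0.65625, f(m) = -0.0258 (−); new bracket [-0.65625, -0.625]

-0.65625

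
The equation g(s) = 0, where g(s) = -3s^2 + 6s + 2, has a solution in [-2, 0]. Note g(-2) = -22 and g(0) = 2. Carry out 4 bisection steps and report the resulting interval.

[-0.375, -0.25]

g(-1) = -7 < 0, so the root lies in [-1, 0]
g(-0.5) = -1.75 < 0, so the root lies in [-0.5, 0]
g(-0.25) = 0.3125 > 0, so the root lies in [-0.5, -0.25]
g(-0.375) = -0.6719 < 0, so the root lies in [-0.375, -0.25]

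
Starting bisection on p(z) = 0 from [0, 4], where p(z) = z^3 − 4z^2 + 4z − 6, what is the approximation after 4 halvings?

z = 2 gives p = -6, negative; keep [2, 4]
z = 3 gives p = -3, negative; keep [3, 4]
z = 3.5 gives p = 1.875, positive; keep [3, 3.5]
z = 3.25 gives p = -0.9219, negative; keep [3.25, 3.5]

3.25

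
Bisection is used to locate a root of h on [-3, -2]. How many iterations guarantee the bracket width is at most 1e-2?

Width after n steps is 1/2^n. Need 2^n ≥ 1/1e-2 = 100.
2^6 = 64 < 100 ≤ 2^7 = 128, so n = 7.

7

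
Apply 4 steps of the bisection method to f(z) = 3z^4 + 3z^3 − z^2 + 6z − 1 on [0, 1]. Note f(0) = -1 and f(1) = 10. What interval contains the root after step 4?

[0.125, 0.1875]

m = 0.5, f(m) = 2.3125 (+); new bracket [0, 0.5]
m = 0.25, f(m) = 0.496094 (+); new bracket [0, 0.25]
m = 0.125, f(m) = -0.259033 (−); new bracket [0.125, 0.25]
m = 0.1875, f(m) = 0.1133 (+); new bracket [0.125, 0.1875]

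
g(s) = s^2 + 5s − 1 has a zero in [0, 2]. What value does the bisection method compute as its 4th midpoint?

0.125

midpoint 1: g = 5 > 0 → [0, 1]
midpoint 0.5: g = 1.75 > 0 → [0, 0.5]
midpoint 0.25: g = 0.3125 > 0 → [0, 0.25]
midpoint 0.125: g = -0.3594 < 0 → [0.125, 0.25]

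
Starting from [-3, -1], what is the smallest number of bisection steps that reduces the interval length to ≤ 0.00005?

16

Width after n steps is 2/2^n. Need 2^n ≥ 2/0.00005 = 40000.
2^15 = 32768 < 40000 ≤ 2^16 = 65536, so n = 16.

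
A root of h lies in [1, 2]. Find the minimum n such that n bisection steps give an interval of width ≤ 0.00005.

15

Width after n steps is 1/2^n. Need 2^n ≥ 1/0.00005 = 20000.
2^14 = 16384 < 20000 ≤ 2^15 = 32768, so n = 15.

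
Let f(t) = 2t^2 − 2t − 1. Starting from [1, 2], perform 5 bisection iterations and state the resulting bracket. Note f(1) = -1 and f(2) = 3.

t = 1.5 gives f = 0.5, positive; keep [1, 1.5]
t = 1.25 gives f = -0.375, negative; keep [1.25, 1.5]
t = 1.375 gives f = 0.03125, positive; keep [1.25, 1.375]
t = 1.3125 gives f = -0.1797, negative; keep [1.3125, 1.375]
t = 1.34375 gives f = -0.0762, negative; keep [1.34375, 1.375]

[1.34375, 1.375]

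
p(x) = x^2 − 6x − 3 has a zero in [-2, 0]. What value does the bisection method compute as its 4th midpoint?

-0.375

x = -1 gives p = 4, positive; keep [-1, 0]
x = -0.5 gives p = 0.25, positive; keep [-0.5, 0]
x = -0.25 gives p = -1.4375, negative; keep [-0.5, -0.25]
x = -0.375 gives p = -0.6094, negative; keep [-0.5, -0.375]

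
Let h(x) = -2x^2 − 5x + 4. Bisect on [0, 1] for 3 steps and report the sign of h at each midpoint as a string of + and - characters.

+-+

midpoint 0.5: h = 1 > 0 → [0.5, 1]
midpoint 0.75: h = -0.875 < 0 → [0.5, 0.75]
midpoint 0.625: h = 0.09375 > 0 → [0.625, 0.75]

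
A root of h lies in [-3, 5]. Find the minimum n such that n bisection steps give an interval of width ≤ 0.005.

Width after n steps is 8/2^n. Need 2^n ≥ 8/0.005 = 1600.
2^10 = 1024 < 1600 ≤ 2^11 = 2048, so n = 11.

11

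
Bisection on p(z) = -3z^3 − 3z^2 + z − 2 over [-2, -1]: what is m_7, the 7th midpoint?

z = -1.5 gives p = -0.125, negative; keep [-2, -1.5]
z = -1.75 gives p = 3.140625, positive; keep [-1.75, -1.5]
z = -1.625 gives p = 1.326172, positive; keep [-1.625, -1.5]
z = -1.5625 gives p = 0.5574, positive; keep [-1.5625, -1.5]
z = -1.53125 gives p = 0.2057, positive; keep [-1.53125, -1.5]
z = -1.515625 gives p = 0.0377, positive; keep [-1.515625, -1.5]
z = -1.5078125 gives p = -0.0443, negative; keep [-1.515625, -1.5078125]

-1.5078125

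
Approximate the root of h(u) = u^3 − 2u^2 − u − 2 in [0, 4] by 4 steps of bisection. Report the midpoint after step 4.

2.75

h(2) = -4 < 0, so the root lies in [2, 4]
h(3) = 4 > 0, so the root lies in [2, 3]
h(2.5) = -1.375 < 0, so the root lies in [2.5, 3]
h(2.75) = 0.9219 > 0, so the root lies in [2.5, 2.75]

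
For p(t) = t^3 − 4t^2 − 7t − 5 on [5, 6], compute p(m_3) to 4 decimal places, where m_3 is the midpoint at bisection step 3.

-2.9004

t = 5.5 gives p = 1.875, positive; keep [5, 5.5]
t = 5.25 gives p = -7.296875, negative; keep [5.25, 5.5]
t = 5.375 gives p = -2.900391, negative; keep [5.375, 5.5]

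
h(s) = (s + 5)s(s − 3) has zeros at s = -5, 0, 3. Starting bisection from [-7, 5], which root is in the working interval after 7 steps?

midpoint -1: h = 16 > 0 → [-7, -1]
midpoint -4: h = 28 > 0 → [-7, -4]
midpoint -5.5: h = -23.375 < 0 → [-5.5, -4]
midpoint -4.75: h = 9.2031 > 0 → [-5.5, -4.75]
midpoint -5.125: h = -5.2051 < 0 → [-5.125, -4.75]
midpoint -4.9375: h = 2.4495 > 0 → [-5.125, -4.9375]
midpoint -5.03125: h = -1.2627 < 0 → [-5.03125, -4.9375]

-5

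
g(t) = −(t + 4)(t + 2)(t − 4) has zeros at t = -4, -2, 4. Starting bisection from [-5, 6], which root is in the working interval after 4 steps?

g(0.5) = 39.375 > 0, so the root lies in [0.5, 6]
g(3.25) = 28.546875 > 0, so the root lies in [3.25, 6]
g(4.625) = -35.712891 < 0, so the root lies in [3.25, 4.625]
g(3.9375) = 2.9456 > 0, so the root lies in [3.9375, 4.625]

4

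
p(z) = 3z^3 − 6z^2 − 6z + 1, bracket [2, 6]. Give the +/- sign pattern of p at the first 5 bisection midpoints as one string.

++-+-

midpoint 4: p = 73 > 0 → [2, 4]
midpoint 3: p = 10 > 0 → [2, 3]
midpoint 2.5: p = -4.625 < 0 → [2.5, 3]
midpoint 2.75: p = 1.5156 > 0 → [2.5, 2.75]
midpoint 2.625: p = -1.8301 < 0 → [2.625, 2.75]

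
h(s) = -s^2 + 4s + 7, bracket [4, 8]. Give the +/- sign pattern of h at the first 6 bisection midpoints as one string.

h(6) = -5 < 0, so the root lies in [4, 6]
h(5) = 2 > 0, so the root lies in [5, 6]
h(5.5) = -1.25 < 0, so the root lies in [5, 5.5]
h(5.25) = 0.4375 > 0, so the root lies in [5.25, 5.5]
h(5.375) = -0.3906 < 0, so the root lies in [5.25, 5.375]
h(5.3125) = 0.0273 > 0, so the root lies in [5.3125, 5.375]

-+-+-+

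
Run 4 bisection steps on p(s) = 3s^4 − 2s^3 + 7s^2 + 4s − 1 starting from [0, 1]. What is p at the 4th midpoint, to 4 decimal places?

midpoint 0.5: p = 2.6875 > 0 → [0, 0.5]
midpoint 0.25: p = 0.417969 > 0 → [0, 0.25]
midpoint 0.125: p = -0.393799 < 0 → [0.125, 0.25]
midpoint 0.1875: p = -0.0134 < 0 → [0.1875, 0.25]

-0.0134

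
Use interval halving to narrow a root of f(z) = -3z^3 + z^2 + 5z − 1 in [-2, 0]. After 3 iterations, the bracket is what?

z = -1 gives f = -2, negative; keep [-2, -1]
z = -1.5 gives f = 3.875, positive; keep [-1.5, -1]
z = -1.25 gives f = 0.171875, positive; keep [-1.25, -1]

[-1.25, -1]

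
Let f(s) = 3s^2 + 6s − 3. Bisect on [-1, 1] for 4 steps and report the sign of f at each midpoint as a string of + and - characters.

f(0) = -3 < 0, so the root lies in [0, 1]
f(0.5) = 0.75 > 0, so the root lies in [0, 0.5]
f(0.25) = -1.3125 < 0, so the root lies in [0.25, 0.5]
f(0.375) = -0.3281 < 0, so the root lies in [0.375, 0.5]

-+--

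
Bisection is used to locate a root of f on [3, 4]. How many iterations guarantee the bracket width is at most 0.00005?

15

Width after n steps is 1/2^n. Need 2^n ≥ 1/0.00005 = 20000.
2^14 = 16384 < 20000 ≤ 2^15 = 32768, so n = 15.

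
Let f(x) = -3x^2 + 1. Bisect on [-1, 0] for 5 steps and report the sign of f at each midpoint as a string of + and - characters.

+--+-

midpoint -0.5: f = 0.25 > 0 → [-1, -0.5]
midpoint -0.75: f = -0.6875 < 0 → [-0.75, -0.5]
midpoint -0.625: f = -0.171875 < 0 → [-0.625, -0.5]
midpoint -0.5625: f = 0.0508 > 0 → [-0.625, -0.5625]
midpoint -0.59375: f = -0.0576 < 0 → [-0.59375, -0.5625]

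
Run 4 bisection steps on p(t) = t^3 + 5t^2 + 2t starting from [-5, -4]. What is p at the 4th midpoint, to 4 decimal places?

-0.0178

midpoint -4.5: p = 1.125 > 0 → [-5, -4.5]
midpoint -4.75: p = -3.859375 < 0 → [-4.75, -4.5]
midpoint -4.625: p = -1.228516 < 0 → [-4.625, -4.5]
midpoint -4.5625: p = -0.0178 < 0 → [-4.5625, -4.5]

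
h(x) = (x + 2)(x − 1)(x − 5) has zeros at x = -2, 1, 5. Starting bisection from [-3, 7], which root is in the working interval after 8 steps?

5

h(2) = -12 < 0, so the root lies in [2, 7]
h(4.5) = -11.375 < 0, so the root lies in [4.5, 7]
h(5.75) = 27.609375 > 0, so the root lies in [4.5, 5.75]
h(5.125) = 3.6738 > 0, so the root lies in [4.5, 5.125]
h(4.8125) = -4.8699 < 0, so the root lies in [4.8125, 5.125]
h(4.96875) = -0.8643 < 0, so the root lies in [4.96875, 5.125]
h(5.046875) = 1.3368 > 0, so the root lies in [4.96875, 5.046875]
h(5.0078125) = 0.2194 > 0, so the root lies in [4.96875, 5.0078125]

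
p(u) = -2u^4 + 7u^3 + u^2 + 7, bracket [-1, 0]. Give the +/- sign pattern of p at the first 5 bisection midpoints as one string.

m = -0.5, p(m) = 6.25 (+); new bracket [-1, -0.5]
m = -0.75, p(m) = 3.976562 (+); new bracket [-1, -0.75]
m = -0.875, p(m) = 1.903809 (+); new bracket [-1, -0.875]
m = -0.9375, p(m) = 0.5661 (+); new bracket [-1, -0.9375]
m = -0.96875, p(m) = -0.187 (−); new bracket [-0.96875, -0.9375]

++++-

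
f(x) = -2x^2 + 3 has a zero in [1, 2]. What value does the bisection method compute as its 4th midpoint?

1.1875

x = 1.5 gives f = -1.5, negative; keep [1, 1.5]
x = 1.25 gives f = -0.125, negative; keep [1, 1.25]
x = 1.125 gives f = 0.46875, positive; keep [1.125, 1.25]
x = 1.1875 gives f = 0.1797, positive; keep [1.1875, 1.25]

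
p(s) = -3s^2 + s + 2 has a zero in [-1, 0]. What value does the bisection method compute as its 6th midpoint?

-0.671875

s = -0.5 gives p = 0.75, positive; keep [-1, -0.5]
s = -0.75 gives p = -0.4375, negative; keep [-0.75, -0.5]
s = -0.625 gives p = 0.203125, positive; keep [-0.75, -0.625]
s = -0.6875 gives p = -0.1055, negative; keep [-0.6875, -0.625]
s = -0.65625 gives p = 0.0518, positive; keep [-0.6875, -0.65625]
s = -0.671875 gives p = -0.0261, negative; keep [-0.671875, -0.65625]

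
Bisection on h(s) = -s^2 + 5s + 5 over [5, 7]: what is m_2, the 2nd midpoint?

5.5

m = 6, h(m) = -1 (−); new bracket [5, 6]
m = 5.5, h(m) = 2.25 (+); new bracket [5.5, 6]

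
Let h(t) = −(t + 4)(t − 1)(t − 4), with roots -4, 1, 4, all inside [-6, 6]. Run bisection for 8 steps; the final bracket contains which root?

-4

midpoint 0: h = -16 < 0 → [-6, 0]
midpoint -3: h = -28 < 0 → [-6, -3]
midpoint -4.5: h = 23.375 > 0 → [-4.5, -3]
midpoint -3.75: h = -9.2031 < 0 → [-4.5, -3.75]
midpoint -4.125: h = 5.2051 > 0 → [-4.125, -3.75]
midpoint -3.9375: h = -2.4495 < 0 → [-4.125, -3.9375]
midpoint -4.03125: h = 1.2627 > 0 → [-4.03125, -3.9375]
midpoint -3.984375: h = -0.6218 < 0 → [-4.03125, -3.984375]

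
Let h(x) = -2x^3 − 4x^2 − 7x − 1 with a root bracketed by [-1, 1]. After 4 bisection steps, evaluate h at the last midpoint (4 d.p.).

h(0) = -1 < 0, so the root lies in [-1, 0]
h(-0.5) = 1.75 > 0, so the root lies in [-0.5, 0]
h(-0.25) = 0.53125 > 0, so the root lies in [-0.25, 0]
h(-0.125) = -0.1836 < 0, so the root lies in [-0.25, -0.125]

-0.1836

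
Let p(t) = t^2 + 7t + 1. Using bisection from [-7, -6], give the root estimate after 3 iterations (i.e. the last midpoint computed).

p(-6.5) = -2.25 < 0, so the root lies in [-7, -6.5]
p(-6.75) = -0.6875 < 0, so the root lies in [-7, -6.75]
p(-6.875) = 0.140625 > 0, so the root lies in [-6.875, -6.75]

-6.875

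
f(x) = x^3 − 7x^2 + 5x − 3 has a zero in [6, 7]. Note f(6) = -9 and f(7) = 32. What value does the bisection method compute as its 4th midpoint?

6.3125

m = 6.5, f(m) = 8.375 (+); new bracket [6, 6.5]
m = 6.25, f(m) = -1.046875 (−); new bracket [6.25, 6.5]
m = 6.375, f(m) = 3.474609 (+); new bracket [6.25, 6.375]
m = 6.3125, f(m) = 1.1672 (+); new bracket [6.25, 6.3125]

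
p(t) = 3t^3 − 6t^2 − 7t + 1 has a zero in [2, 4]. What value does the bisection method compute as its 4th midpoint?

2.875

t = 3 gives p = 7, positive; keep [2, 3]
t = 2.5 gives p = -7.125, negative; keep [2.5, 3]
t = 2.75 gives p = -1.234375, negative; keep [2.75, 3]
t = 2.875 gives p = 2.5723, positive; keep [2.75, 2.875]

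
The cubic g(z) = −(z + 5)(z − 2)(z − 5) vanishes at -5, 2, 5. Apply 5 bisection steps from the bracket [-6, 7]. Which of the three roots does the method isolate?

-5

g(0.5) = -37.125 < 0, so the root lies in [-6, 0.5]
g(-2.75) = -82.828125 < 0, so the root lies in [-6, -2.75]
g(-4.375) = -37.353516 < 0, so the root lies in [-6, -4.375]
g(-5.1875) = 13.7292 > 0, so the root lies in [-5.1875, -4.375]
g(-4.78125) = -14.5095 < 0, so the root lies in [-5.1875, -4.78125]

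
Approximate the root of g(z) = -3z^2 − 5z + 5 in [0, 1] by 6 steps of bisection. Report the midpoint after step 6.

0.703125

m = 0.5, g(m) = 1.75 (+); new bracket [0.5, 1]
m = 0.75, g(m) = -0.4375 (−); new bracket [0.5, 0.75]
m = 0.625, g(m) = 0.703125 (+); new bracket [0.625, 0.75]
m = 0.6875, g(m) = 0.1445 (+); new bracket [0.6875, 0.75]
m = 0.71875, g(m) = -0.1436 (−); new bracket [0.6875, 0.71875]
m = 0.703125, g(m) = 0.0012 (+); new bracket [0.703125, 0.71875]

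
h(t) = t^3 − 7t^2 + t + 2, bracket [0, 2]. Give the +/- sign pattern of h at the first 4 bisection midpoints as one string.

m = 1, h(m) = -3 (−); new bracket [0, 1]
m = 0.5, h(m) = 0.875 (+); new bracket [0.5, 1]
m = 0.75, h(m) = -0.765625 (−); new bracket [0.5, 0.75]
m = 0.625, h(m) = 0.1348 (+); new bracket [0.625, 0.75]

-+-+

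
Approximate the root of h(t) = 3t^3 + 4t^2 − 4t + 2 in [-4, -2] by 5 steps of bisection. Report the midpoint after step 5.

-2.0625

midpoint -3: h = -31 < 0 → [-3, -2]
midpoint -2.5: h = -9.875 < 0 → [-2.5, -2]
midpoint -2.25: h = -2.921875 < 0 → [-2.25, -2]
midpoint -2.125: h = -0.2246 < 0 → [-2.125, -2]
midpoint -2.0625: h = 0.9446 > 0 → [-2.125, -2.0625]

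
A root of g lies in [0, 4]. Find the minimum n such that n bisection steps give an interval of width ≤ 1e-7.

Width after n steps is 4/2^n. Need 2^n ≥ 4/1e-7 = 40000000.
2^25 = 33554432 < 40000000 ≤ 2^26 = 67108864, so n = 26.

26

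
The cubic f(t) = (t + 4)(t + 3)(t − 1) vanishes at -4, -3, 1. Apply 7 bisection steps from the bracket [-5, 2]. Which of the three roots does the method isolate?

1

f(-1.5) = -9.375 < 0, so the root lies in [-1.5, 2]
f(0.25) = -10.359375 < 0, so the root lies in [0.25, 2]
f(1.125) = 2.642578 > 0, so the root lies in [0.25, 1.125]
f(0.6875) = -5.4016 < 0, so the root lies in [0.6875, 1.125]
f(0.90625) = -1.7967 < 0, so the root lies in [0.90625, 1.125]
f(1.015625) = 0.3147 > 0, so the root lies in [0.90625, 1.015625]
f(0.9609375) = -0.7676 < 0, so the root lies in [0.9609375, 1.015625]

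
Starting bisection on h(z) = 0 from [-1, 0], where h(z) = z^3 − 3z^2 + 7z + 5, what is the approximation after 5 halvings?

h(-0.5) = 0.625 > 0, so the root lies in [-1, -0.5]
h(-0.75) = -2.359375 < 0, so the root lies in [-0.75, -0.5]
h(-0.625) = -0.791016 < 0, so the root lies in [-0.625, -0.5]
h(-0.5625) = -0.0647 < 0, so the root lies in [-0.5625, -0.5]
h(-0.53125) = 0.2846 > 0, so the root lies in [-0.5625, -0.53125]

-0.53125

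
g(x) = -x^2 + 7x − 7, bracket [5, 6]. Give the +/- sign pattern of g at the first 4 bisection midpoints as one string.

++--

x = 5.5 gives g = 1.25, positive; keep [5.5, 6]
x = 5.75 gives g = 0.1875, positive; keep [5.75, 6]
x = 5.875 gives g = -0.390625, negative; keep [5.75, 5.875]
x = 5.8125 gives g = -0.0977, negative; keep [5.75, 5.8125]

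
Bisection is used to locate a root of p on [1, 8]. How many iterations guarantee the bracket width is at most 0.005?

11

Width after n steps is 7/2^n. Need 2^n ≥ 7/0.005 = 1400.
2^10 = 1024 < 1400 ≤ 2^11 = 2048, so n = 11.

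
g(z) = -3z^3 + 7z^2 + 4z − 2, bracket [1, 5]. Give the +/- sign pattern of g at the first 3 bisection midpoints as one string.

-++

m = 3, g(m) = -8 (−); new bracket [1, 3]
m = 2, g(m) = 10 (+); new bracket [2, 3]
m = 2.5, g(m) = 4.875 (+); new bracket [2.5, 3]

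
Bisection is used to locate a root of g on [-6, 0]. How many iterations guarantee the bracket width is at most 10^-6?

Width after n steps is 6/2^n. Need 2^n ≥ 6/10^-6 = 6000000.
2^22 = 4194304 < 6000000 ≤ 2^23 = 8388608, so n = 23.

23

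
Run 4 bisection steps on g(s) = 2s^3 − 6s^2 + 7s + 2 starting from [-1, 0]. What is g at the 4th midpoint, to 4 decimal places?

midpoint -0.5: g = -3.25 < 0 → [-0.5, 0]
midpoint -0.25: g = -0.15625 < 0 → [-0.25, 0]
midpoint -0.125: g = 1.027344 > 0 → [-0.25, -0.125]
midpoint -0.1875: g = 0.4634 > 0 → [-0.25, -0.1875]

0.4634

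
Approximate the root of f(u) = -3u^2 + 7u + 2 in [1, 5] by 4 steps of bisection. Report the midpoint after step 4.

2.75

u = 3 gives f = -4, negative; keep [1, 3]
u = 2 gives f = 4, positive; keep [2, 3]
u = 2.5 gives f = 0.75, positive; keep [2.5, 3]
u = 2.75 gives f = -1.4375, negative; keep [2.5, 2.75]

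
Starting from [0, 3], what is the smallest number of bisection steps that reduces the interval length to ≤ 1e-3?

12

Width after n steps is 3/2^n. Need 2^n ≥ 3/1e-3 = 3000.
2^11 = 2048 < 3000 ≤ 2^12 = 4096, so n = 12.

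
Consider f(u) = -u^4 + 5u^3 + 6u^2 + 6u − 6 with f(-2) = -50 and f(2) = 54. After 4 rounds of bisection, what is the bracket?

f(0) = -6 < 0, so the root lies in [0, 2]
f(1) = 10 > 0, so the root lies in [0, 1]
f(0.5) = -0.9375 < 0, so the root lies in [0.5, 1]
f(0.75) = 3.668 > 0, so the root lies in [0.5, 0.75]

[0.5, 0.75]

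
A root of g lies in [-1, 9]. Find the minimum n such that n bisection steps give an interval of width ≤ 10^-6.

24

Width after n steps is 10/2^n. Need 2^n ≥ 10/10^-6 = 10000000.
2^23 = 8388608 < 10000000 ≤ 2^24 = 16777216, so n = 24.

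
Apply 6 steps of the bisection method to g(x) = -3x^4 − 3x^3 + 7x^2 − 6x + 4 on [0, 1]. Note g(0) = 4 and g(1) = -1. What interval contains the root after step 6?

[0.90625, 0.921875]

x = 0.5 gives g = 2.1875, positive; keep [0.5, 1]
x = 0.75 gives g = 1.222656, positive; keep [0.75, 1]
x = 0.875 gives g = 0.341064, positive; keep [0.875, 1]
x = 0.9375 gives g = -0.262, negative; keep [0.875, 0.9375]
x = 0.90625 gives g = 0.0551, positive; keep [0.90625, 0.9375]
x = 0.921875 gives g = -0.0994, negative; keep [0.90625, 0.921875]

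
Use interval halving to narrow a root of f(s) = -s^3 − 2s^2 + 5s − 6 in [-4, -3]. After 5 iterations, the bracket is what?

m = -3.5, f(m) = -5.125 (−); new bracket [-4, -3.5]
m = -3.75, f(m) = -0.140625 (−); new bracket [-4, -3.75]
m = -3.875, f(m) = 2.779297 (+); new bracket [-3.875, -3.75]
m = -3.8125, f(m) = 1.2825 (+); new bracket [-3.8125, -3.75]
m = -3.78125, f(m) = 0.5618 (+); new bracket [-3.78125, -3.75]

[-3.78125, -3.75]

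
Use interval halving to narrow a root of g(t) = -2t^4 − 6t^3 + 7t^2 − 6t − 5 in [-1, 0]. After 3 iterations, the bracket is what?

m = -0.5, g(m) = 0.375 (+); new bracket [-0.5, 0]
m = -0.25, g(m) = -2.976562 (−); new bracket [-0.5, -0.25]
m = -0.375, g(m) = -1.48877 (−); new bracket [-0.5, -0.375]

[-0.5, -0.375]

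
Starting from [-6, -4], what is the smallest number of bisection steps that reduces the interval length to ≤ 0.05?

6

Width after n steps is 2/2^n. Need 2^n ≥ 2/0.05 = 40.
2^5 = 32 < 40 ≤ 2^6 = 64, so n = 6.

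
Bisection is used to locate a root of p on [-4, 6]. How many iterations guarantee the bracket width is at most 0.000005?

Width after n steps is 10/2^n. Need 2^n ≥ 10/0.000005 = 2000000.
2^20 = 1048576 < 2000000 ≤ 2^21 = 2097152, so n = 21.

21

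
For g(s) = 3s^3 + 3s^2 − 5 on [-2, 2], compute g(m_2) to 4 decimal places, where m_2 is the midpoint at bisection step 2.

1.0000

m = 0, g(m) = -5 (−); new bracket [0, 2]
m = 1, g(m) = 1 (+); new bracket [0, 1]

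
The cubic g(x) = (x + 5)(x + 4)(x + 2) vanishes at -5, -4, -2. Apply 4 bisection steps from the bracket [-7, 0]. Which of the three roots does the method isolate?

m = -3.5, g(m) = -1.125 (−); new bracket [-3.5, 0]
m = -1.75, g(m) = 1.828125 (+); new bracket [-3.5, -1.75]
m = -2.625, g(m) = -2.041016 (−); new bracket [-2.625, -1.75]
m = -2.1875, g(m) = -0.9558 (−); new bracket [-2.1875, -1.75]

-2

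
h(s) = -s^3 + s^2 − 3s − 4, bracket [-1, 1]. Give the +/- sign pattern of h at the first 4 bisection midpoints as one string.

---+

midpoint 0: h = -4 < 0 → [-1, 0]
midpoint -0.5: h = -2.125 < 0 → [-1, -0.5]
midpoint -0.75: h = -0.765625 < 0 → [-1, -0.75]
midpoint -0.875: h = 0.0605 > 0 → [-0.875, -0.75]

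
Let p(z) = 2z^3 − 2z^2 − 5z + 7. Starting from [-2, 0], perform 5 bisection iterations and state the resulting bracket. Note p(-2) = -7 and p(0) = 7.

m = -1, p(m) = 8 (+); new bracket [-2, -1]
m = -1.5, p(m) = 3.25 (+); new bracket [-2, -1.5]
m = -1.75, p(m) = -1.09375 (−); new bracket [-1.75, -1.5]
m = -1.625, p(m) = 1.2617 (+); new bracket [-1.75, -1.625]
m = -1.6875, p(m) = 0.1313 (+); new bracket [-1.75, -1.6875]

[-1.75, -1.6875]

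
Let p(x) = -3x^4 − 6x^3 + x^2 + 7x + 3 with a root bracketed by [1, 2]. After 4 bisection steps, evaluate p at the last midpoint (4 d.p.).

p(1.5) = -19.6875 < 0, so the root lies in [1, 1.5]
p(1.25) = -5.730469 < 0, so the root lies in [1, 1.25]
p(1.125) = -1.207764 < 0, so the root lies in [1, 1.125]
p(1.0625) = 0.5463 > 0, so the root lies in [1.0625, 1.125]

0.5463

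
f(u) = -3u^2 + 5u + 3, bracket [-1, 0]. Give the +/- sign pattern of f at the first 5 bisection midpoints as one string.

u = -0.5 gives f = -0.25, negative; keep [-0.5, 0]
u = -0.25 gives f = 1.5625, positive; keep [-0.5, -0.25]
u = -0.375 gives f = 0.703125, positive; keep [-0.5, -0.375]
u = -0.4375 gives f = 0.2383, positive; keep [-0.5, -0.4375]
u = -0.46875 gives f = -0.0029, negative; keep [-0.46875, -0.4375]

-+++-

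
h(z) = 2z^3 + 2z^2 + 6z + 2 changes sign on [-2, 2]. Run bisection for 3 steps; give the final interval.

midpoint 0: h = 2 > 0 → [-2, 0]
midpoint -1: h = -4 < 0 → [-1, 0]
midpoint -0.5: h = -0.75 < 0 → [-0.5, 0]

[-0.5, 0]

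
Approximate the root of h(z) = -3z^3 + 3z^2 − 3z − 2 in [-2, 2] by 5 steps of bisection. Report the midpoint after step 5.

-0.375

midpoint 0: h = -2 < 0 → [-2, 0]
midpoint -1: h = 7 > 0 → [-1, 0]
midpoint -0.5: h = 0.625 > 0 → [-0.5, 0]
midpoint -0.25: h = -1.0156 < 0 → [-0.5, -0.25]
midpoint -0.375: h = -0.2949 < 0 → [-0.5, -0.375]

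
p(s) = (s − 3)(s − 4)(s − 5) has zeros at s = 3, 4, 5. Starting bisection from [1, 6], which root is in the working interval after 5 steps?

3

midpoint 3.5: p = 0.375 > 0 → [1, 3.5]
midpoint 2.25: p = -3.609375 < 0 → [2.25, 3.5]
midpoint 2.875: p = -0.298828 < 0 → [2.875, 3.5]
midpoint 3.1875: p = 0.2761 > 0 → [2.875, 3.1875]
midpoint 3.03125: p = 0.0596 > 0 → [2.875, 3.03125]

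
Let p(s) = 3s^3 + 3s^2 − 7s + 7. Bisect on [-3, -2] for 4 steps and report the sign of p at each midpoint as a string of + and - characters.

-++-

s = -2.5 gives p = -3.625, negative; keep [-2.5, -2]
s = -2.25 gives p = 3.765625, positive; keep [-2.5, -2.25]
s = -2.375 gives p = 0.357422, positive; keep [-2.5, -2.375]
s = -2.4375 gives p = -1.5598, negative; keep [-2.4375, -2.375]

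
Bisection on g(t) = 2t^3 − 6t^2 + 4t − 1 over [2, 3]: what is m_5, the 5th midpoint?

g(2.5) = 2.75 > 0, so the root lies in [2, 2.5]
g(2.25) = 0.40625 > 0, so the root lies in [2, 2.25]
g(2.125) = -0.402344 < 0, so the root lies in [2.125, 2.25]
g(2.1875) = -0.0259 < 0, so the root lies in [2.1875, 2.25]
g(2.21875) = 0.183 > 0, so the root lies in [2.1875, 2.21875]

2.21875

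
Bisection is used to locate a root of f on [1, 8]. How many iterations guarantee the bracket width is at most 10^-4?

Width after n steps is 7/2^n. Need 2^n ≥ 7/10^-4 = 70000.
2^16 = 65536 < 70000 ≤ 2^17 = 131072, so n = 17.

17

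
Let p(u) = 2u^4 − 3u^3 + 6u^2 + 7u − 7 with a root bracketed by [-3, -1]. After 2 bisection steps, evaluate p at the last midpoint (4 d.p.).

16.2500

m = -2, p(m) = 59 (+); new bracket [-2, -1]
m = -1.5, p(m) = 16.25 (+); new bracket [-1.5, -1]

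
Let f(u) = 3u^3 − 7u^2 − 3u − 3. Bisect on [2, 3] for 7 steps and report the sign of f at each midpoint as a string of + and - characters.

--+-+++

midpoint 2.5: f = -7.375 < 0 → [2.5, 3]
midpoint 2.75: f = -1.796875 < 0 → [2.75, 3]
midpoint 2.875: f = 1.806641 > 0 → [2.75, 2.875]
midpoint 2.8125: f = -0.0667 < 0 → [2.8125, 2.875]
midpoint 2.84375: f = 0.8518 > 0 → [2.8125, 2.84375]
midpoint 2.828125: f = 0.3881 > 0 → [2.8125, 2.828125]
midpoint 2.8203125: f = 0.1596 > 0 → [2.8125, 2.8203125]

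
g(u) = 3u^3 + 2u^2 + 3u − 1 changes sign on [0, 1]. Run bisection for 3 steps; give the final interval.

m = 0.5, g(m) = 1.375 (+); new bracket [0, 0.5]
m = 0.25, g(m) = -0.078125 (−); new bracket [0.25, 0.5]
m = 0.375, g(m) = 0.564453 (+); new bracket [0.25, 0.375]

[0.25, 0.375]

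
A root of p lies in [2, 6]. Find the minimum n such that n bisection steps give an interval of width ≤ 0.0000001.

26

Width after n steps is 4/2^n. Need 2^n ≥ 4/0.0000001 = 40000000.
2^25 = 33554432 < 40000000 ≤ 2^26 = 67108864, so n = 26.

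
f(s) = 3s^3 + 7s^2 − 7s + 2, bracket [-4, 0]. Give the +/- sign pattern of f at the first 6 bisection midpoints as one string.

++--+-

midpoint -2: f = 20 > 0 → [-4, -2]
midpoint -3: f = 5 > 0 → [-4, -3]
midpoint -3.5: f = -16.375 < 0 → [-3.5, -3]
midpoint -3.25: f = -4.2969 < 0 → [-3.25, -3]
midpoint -3.125: f = 0.6816 > 0 → [-3.25, -3.125]
midpoint -3.1875: f = -1.7229 < 0 → [-3.1875, -3.125]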